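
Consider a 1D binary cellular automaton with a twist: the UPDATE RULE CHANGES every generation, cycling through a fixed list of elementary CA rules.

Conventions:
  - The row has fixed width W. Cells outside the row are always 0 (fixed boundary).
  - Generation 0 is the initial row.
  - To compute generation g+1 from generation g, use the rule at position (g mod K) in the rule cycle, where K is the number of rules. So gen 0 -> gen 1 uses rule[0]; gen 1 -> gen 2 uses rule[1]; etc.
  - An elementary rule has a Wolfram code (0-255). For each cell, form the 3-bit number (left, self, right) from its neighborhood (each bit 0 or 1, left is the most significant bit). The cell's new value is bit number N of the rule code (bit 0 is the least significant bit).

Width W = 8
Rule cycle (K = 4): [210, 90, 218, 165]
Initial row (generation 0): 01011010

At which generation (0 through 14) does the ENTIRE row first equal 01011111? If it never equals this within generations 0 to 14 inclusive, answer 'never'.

Gen 0: 01011010
Gen 1 (rule 210): 10001001
Gen 2 (rule 90): 01010110
Gen 3 (rule 218): 10000111
Gen 4 (rule 165): 10110010
Gen 5 (rule 210): 00011101
Gen 6 (rule 90): 00110100
Gen 7 (rule 218): 01110010
Gen 8 (rule 165): 00100010
Gen 9 (rule 210): 01010101
Gen 10 (rule 90): 10000000
Gen 11 (rule 218): 01000000
Gen 12 (rule 165): 01011111
Gen 13 (rule 210): 10001111
Gen 14 (rule 90): 01011001

Answer: 12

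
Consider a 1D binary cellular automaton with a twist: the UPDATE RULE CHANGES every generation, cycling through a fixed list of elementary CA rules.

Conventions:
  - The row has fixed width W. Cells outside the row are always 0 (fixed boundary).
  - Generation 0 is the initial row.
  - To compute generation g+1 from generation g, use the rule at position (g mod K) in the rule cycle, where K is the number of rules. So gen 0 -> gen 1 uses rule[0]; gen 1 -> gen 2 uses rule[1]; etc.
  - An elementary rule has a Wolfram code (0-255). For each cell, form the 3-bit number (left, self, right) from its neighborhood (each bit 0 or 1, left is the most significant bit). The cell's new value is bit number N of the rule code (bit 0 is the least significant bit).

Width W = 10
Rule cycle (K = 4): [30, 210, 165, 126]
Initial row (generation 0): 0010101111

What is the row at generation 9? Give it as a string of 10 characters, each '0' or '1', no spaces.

Answer: 1000001011

Derivation:
Gen 0: 0010101111
Gen 1 (rule 30): 0110101000
Gen 2 (rule 210): 1010000100
Gen 3 (rule 165): 1110110101
Gen 4 (rule 126): 1011111111
Gen 5 (rule 30): 1010000000
Gen 6 (rule 210): 0001000000
Gen 7 (rule 165): 1101011111
Gen 8 (rule 126): 1111110001
Gen 9 (rule 30): 1000001011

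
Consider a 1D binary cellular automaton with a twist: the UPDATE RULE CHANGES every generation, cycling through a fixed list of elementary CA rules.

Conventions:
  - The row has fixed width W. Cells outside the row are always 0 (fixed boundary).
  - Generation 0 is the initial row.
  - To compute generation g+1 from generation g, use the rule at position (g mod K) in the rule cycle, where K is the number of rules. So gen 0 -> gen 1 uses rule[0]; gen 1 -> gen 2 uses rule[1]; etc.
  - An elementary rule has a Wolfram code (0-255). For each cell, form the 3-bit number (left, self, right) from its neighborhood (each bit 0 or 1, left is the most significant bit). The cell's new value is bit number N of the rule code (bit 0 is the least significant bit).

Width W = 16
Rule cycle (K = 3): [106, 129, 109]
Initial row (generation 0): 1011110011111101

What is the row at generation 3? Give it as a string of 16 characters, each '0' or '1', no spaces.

Answer: 1111111110110111

Derivation:
Gen 0: 1011110011111101
Gen 1 (rule 106): 0110010110000110
Gen 2 (rule 129): 0000000000110000
Gen 3 (rule 109): 1111111110110111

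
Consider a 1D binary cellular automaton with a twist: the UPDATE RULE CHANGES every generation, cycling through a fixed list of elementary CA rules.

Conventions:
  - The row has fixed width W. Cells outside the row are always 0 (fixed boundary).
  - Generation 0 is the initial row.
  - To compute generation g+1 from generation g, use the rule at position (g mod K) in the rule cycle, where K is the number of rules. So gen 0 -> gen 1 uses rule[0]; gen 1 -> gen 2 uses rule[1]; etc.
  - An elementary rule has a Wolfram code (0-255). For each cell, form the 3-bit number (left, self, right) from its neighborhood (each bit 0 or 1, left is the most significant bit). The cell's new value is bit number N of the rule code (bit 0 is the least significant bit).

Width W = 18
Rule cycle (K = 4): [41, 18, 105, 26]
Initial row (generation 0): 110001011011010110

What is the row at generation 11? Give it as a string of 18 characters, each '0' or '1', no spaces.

Answer: 011011110000001000

Derivation:
Gen 0: 110001011011010110
Gen 1 (rule 41): 100100110110101100
Gen 2 (rule 18): 011011000000000010
Gen 3 (rule 105): 011111011111111000
Gen 4 (rule 26): 110000010000000100
Gen 5 (rule 41): 100111000111110001
Gen 6 (rule 18): 011000101000001010
Gen 7 (rule 105): 011010010011100100
Gen 8 (rule 26): 110001101110011010
Gen 9 (rule 41): 100101011000010100
Gen 10 (rule 18): 011000000100100010
Gen 11 (rule 105): 011011110000001000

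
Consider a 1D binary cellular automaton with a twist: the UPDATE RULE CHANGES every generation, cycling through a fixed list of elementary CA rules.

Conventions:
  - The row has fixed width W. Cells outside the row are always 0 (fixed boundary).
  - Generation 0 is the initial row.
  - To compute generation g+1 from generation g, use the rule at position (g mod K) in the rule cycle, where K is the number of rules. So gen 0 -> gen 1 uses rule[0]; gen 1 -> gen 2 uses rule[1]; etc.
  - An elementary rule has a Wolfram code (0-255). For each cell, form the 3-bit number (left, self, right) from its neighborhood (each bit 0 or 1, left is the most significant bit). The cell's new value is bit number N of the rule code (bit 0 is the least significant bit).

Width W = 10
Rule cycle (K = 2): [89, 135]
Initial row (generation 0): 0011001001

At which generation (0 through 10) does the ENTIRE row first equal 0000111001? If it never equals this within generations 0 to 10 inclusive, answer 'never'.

Answer: 6

Derivation:
Gen 0: 0011001001
Gen 1 (rule 89): 1011100100
Gen 2 (rule 135): 1001001101
Gen 3 (rule 89): 0100101100
Gen 4 (rule 135): 1101100001
Gen 5 (rule 89): 1101111100
Gen 6 (rule 135): 0000111001
Gen 7 (rule 89): 1110101100
Gen 8 (rule 135): 0100100001
Gen 9 (rule 89): 0010011100
Gen 10 (rule 135): 1110101001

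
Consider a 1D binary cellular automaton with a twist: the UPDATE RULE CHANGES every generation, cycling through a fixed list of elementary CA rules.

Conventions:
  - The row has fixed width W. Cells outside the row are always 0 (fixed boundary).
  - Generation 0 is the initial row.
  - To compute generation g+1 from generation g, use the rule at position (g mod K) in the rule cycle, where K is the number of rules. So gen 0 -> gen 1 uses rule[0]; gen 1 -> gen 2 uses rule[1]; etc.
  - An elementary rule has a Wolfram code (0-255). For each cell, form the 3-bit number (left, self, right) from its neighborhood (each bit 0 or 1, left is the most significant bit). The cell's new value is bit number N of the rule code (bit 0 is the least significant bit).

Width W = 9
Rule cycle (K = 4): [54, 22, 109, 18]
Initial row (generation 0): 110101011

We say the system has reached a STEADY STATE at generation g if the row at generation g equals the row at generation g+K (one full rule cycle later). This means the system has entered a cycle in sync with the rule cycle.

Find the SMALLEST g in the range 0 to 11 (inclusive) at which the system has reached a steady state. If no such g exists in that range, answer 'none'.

Answer: 8

Derivation:
Gen 0: 110101011
Gen 1 (rule 54): 001111100
Gen 2 (rule 22): 010000010
Gen 3 (rule 109): 010111010
Gen 4 (rule 18): 100000001
Gen 5 (rule 54): 110000011
Gen 6 (rule 22): 001000100
Gen 7 (rule 109): 101010101
Gen 8 (rule 18): 000000000
Gen 9 (rule 54): 000000000
Gen 10 (rule 22): 000000000
Gen 11 (rule 109): 111111111
Gen 12 (rule 18): 000000000
Gen 13 (rule 54): 000000000
Gen 14 (rule 22): 000000000
Gen 15 (rule 109): 111111111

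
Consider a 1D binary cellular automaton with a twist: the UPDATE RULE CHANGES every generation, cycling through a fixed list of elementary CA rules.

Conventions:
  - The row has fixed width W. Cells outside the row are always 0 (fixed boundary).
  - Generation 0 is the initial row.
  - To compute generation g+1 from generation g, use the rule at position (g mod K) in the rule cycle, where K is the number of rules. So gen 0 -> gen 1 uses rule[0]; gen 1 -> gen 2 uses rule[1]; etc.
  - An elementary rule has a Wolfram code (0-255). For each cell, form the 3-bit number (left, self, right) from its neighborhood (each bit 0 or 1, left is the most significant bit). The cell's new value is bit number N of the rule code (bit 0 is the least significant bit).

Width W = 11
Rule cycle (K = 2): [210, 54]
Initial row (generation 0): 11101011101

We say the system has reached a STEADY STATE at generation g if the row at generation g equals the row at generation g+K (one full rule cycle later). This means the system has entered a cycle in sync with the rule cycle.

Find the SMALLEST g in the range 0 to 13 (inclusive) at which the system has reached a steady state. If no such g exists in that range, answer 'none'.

Gen 0: 11101011101
Gen 1 (rule 210): 01100001100
Gen 2 (rule 54): 10010010010
Gen 3 (rule 210): 01101101101
Gen 4 (rule 54): 10010010011
Gen 5 (rule 210): 01101101101
Gen 6 (rule 54): 10010010011
Gen 7 (rule 210): 01101101101
Gen 8 (rule 54): 10010010011
Gen 9 (rule 210): 01101101101
Gen 10 (rule 54): 10010010011
Gen 11 (rule 210): 01101101101
Gen 12 (rule 54): 10010010011
Gen 13 (rule 210): 01101101101
Gen 14 (rule 54): 10010010011
Gen 15 (rule 210): 01101101101

Answer: 3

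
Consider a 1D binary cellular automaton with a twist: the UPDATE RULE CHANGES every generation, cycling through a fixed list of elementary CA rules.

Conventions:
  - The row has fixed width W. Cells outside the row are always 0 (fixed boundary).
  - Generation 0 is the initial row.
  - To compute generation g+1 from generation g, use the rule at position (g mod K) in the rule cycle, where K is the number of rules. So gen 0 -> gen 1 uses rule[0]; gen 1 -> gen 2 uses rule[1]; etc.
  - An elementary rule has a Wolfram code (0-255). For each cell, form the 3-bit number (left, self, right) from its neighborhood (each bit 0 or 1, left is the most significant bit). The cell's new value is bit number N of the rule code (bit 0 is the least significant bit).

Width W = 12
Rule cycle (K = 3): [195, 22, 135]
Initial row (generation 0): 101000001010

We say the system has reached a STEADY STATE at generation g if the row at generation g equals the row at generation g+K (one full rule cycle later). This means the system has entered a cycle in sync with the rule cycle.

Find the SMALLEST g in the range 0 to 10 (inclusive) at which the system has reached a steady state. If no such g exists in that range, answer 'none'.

Answer: none

Derivation:
Gen 0: 101000001010
Gen 1 (rule 195): 000011110000
Gen 2 (rule 22): 000100001000
Gen 3 (rule 135): 111101111011
Gen 4 (rule 195): 011100111001
Gen 5 (rule 22): 100011000111
Gen 6 (rule 135): 101100011010
Gen 7 (rule 195): 000101101000
Gen 8 (rule 22): 001100001100
Gen 9 (rule 135): 110001110001
Gen 10 (rule 195): 010110110110
Gen 11 (rule 22): 110000000001
Gen 12 (rule 135): 000111111111
Gen 13 (rule 195): 111011111111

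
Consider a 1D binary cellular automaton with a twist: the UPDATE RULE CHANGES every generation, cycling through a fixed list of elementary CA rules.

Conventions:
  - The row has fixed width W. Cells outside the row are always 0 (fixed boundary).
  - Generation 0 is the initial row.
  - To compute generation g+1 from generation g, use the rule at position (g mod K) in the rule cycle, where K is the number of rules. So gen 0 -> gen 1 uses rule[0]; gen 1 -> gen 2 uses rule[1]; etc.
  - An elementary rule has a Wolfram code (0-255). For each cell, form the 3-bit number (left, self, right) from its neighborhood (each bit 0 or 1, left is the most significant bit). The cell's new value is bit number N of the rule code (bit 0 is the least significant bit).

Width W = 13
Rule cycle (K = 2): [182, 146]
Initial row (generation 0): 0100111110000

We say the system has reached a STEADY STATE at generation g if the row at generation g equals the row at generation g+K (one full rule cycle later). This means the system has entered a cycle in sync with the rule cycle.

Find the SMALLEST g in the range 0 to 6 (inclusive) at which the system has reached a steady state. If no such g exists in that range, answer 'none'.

Answer: 6

Derivation:
Gen 0: 0100111110000
Gen 1 (rule 182): 1111011101000
Gen 2 (rule 146): 0110001000100
Gen 3 (rule 182): 1001011101110
Gen 4 (rule 146): 0110001000101
Gen 5 (rule 182): 1001011101111
Gen 6 (rule 146): 0110001000110
Gen 7 (rule 182): 1001011101001
Gen 8 (rule 146): 0110001000110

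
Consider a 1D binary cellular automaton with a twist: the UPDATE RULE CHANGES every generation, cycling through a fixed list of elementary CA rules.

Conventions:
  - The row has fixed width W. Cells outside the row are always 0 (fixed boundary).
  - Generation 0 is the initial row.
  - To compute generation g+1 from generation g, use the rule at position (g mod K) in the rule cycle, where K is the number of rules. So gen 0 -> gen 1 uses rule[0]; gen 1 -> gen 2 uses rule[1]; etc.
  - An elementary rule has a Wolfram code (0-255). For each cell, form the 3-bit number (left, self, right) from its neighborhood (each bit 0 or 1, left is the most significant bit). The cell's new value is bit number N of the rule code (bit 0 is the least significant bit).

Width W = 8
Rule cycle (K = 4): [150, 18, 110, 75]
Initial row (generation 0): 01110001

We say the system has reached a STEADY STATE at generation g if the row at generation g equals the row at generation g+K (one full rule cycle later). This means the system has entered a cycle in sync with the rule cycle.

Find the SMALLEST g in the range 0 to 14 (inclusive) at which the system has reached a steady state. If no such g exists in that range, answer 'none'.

Gen 0: 01110001
Gen 1 (rule 150): 10101011
Gen 2 (rule 18): 00000000
Gen 3 (rule 110): 00000000
Gen 4 (rule 75): 11111111
Gen 5 (rule 150): 01111110
Gen 6 (rule 18): 10000001
Gen 7 (rule 110): 10000011
Gen 8 (rule 75): 00111111
Gen 9 (rule 150): 01011110
Gen 10 (rule 18): 10000001
Gen 11 (rule 110): 10000011
Gen 12 (rule 75): 00111111
Gen 13 (rule 150): 01011110
Gen 14 (rule 18): 10000001
Gen 15 (rule 110): 10000011
Gen 16 (rule 75): 00111111
Gen 17 (rule 150): 01011110
Gen 18 (rule 18): 10000001

Answer: 6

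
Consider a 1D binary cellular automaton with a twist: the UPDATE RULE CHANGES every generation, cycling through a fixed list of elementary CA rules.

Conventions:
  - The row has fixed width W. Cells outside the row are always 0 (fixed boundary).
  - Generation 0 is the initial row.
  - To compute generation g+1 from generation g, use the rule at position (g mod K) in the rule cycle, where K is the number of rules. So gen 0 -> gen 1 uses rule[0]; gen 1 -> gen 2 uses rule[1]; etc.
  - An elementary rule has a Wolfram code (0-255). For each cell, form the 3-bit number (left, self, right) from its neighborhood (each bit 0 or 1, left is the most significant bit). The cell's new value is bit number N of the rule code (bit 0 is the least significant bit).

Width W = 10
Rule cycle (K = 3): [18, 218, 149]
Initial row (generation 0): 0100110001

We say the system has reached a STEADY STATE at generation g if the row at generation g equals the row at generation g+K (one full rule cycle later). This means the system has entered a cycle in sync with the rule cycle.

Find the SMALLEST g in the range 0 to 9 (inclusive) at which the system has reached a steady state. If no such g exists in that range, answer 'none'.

Gen 0: 0100110001
Gen 1 (rule 18): 1011001010
Gen 2 (rule 218): 0011110001
Gen 3 (rule 149): 1001101101
Gen 4 (rule 18): 0110000000
Gen 5 (rule 218): 1111000000
Gen 6 (rule 149): 0110111111
Gen 7 (rule 18): 1000000000
Gen 8 (rule 218): 0100000000
Gen 9 (rule 149): 0111111111
Gen 10 (rule 18): 1000000000
Gen 11 (rule 218): 0100000000
Gen 12 (rule 149): 0111111111

Answer: 7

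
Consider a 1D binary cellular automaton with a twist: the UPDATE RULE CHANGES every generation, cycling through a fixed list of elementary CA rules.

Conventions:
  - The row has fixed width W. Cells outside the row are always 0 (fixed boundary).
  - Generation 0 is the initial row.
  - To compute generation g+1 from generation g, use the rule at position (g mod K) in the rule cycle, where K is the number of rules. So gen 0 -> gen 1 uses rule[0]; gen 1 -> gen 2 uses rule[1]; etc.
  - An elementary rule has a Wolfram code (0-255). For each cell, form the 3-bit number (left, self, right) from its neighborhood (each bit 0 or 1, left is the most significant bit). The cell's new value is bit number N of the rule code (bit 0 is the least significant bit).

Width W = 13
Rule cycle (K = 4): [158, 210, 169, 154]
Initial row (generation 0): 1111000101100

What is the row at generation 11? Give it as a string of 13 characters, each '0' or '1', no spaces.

Answer: 0110011001010

Derivation:
Gen 0: 1111000101100
Gen 1 (rule 158): 1110101101010
Gen 2 (rule 210): 0110000100001
Gen 3 (rule 169): 0100110001100
Gen 4 (rule 154): 1011101011010
Gen 5 (rule 158): 1011001010011
Gen 6 (rule 210): 0001110001101
Gen 7 (rule 169): 1101100101010
Gen 8 (rule 154): 1001011000001
Gen 9 (rule 158): 1111010100011
Gen 10 (rule 210): 0111000010101
Gen 11 (rule 169): 0110011001010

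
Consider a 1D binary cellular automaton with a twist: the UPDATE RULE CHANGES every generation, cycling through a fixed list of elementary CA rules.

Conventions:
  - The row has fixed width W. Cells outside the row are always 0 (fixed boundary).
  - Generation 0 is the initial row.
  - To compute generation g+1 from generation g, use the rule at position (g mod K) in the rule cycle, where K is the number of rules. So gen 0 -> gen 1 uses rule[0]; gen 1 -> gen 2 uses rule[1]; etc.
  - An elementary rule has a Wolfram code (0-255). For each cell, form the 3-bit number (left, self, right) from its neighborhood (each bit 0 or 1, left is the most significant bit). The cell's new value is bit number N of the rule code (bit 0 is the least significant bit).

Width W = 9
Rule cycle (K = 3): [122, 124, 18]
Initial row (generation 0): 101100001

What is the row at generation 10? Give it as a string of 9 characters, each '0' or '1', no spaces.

Gen 0: 101100001
Gen 1 (rule 122): 011110010
Gen 2 (rule 124): 010011011
Gen 3 (rule 18): 101100000
Gen 4 (rule 122): 011110000
Gen 5 (rule 124): 010011000
Gen 6 (rule 18): 101100100
Gen 7 (rule 122): 011111010
Gen 8 (rule 124): 010001111
Gen 9 (rule 18): 101010000
Gen 10 (rule 122): 010101000

Answer: 010101000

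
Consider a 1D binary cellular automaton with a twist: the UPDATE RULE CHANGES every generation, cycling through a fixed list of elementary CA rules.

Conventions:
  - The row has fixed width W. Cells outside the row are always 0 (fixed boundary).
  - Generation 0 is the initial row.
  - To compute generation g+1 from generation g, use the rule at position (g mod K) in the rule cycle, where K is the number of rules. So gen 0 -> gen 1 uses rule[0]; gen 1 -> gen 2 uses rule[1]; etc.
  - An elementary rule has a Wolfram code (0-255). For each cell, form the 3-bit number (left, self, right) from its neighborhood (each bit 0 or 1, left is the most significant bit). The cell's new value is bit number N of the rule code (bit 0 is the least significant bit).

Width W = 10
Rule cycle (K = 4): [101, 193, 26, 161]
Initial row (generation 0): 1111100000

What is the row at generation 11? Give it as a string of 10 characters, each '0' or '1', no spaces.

Answer: 1001010010

Derivation:
Gen 0: 1111100000
Gen 1 (rule 101): 0000101111
Gen 2 (rule 193): 1110000111
Gen 3 (rule 26): 1001001100
Gen 4 (rule 161): 0000000001
Gen 5 (rule 101): 1111111101
Gen 6 (rule 193): 0111111100
Gen 7 (rule 26): 1100000010
Gen 8 (rule 161): 0001111000
Gen 9 (rule 101): 1100001011
Gen 10 (rule 193): 0101100001
Gen 11 (rule 26): 1001010010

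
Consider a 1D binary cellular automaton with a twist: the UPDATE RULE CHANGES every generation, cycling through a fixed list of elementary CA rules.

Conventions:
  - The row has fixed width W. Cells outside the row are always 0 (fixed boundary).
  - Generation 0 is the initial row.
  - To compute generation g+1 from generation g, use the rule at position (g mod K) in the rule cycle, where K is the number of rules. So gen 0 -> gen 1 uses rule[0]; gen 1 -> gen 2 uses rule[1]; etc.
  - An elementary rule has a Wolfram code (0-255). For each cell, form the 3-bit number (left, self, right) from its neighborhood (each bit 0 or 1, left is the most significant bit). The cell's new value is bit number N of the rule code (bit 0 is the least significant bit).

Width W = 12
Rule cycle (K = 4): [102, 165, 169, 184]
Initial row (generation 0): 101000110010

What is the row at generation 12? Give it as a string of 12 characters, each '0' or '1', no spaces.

Answer: 001110101000

Derivation:
Gen 0: 101000110010
Gen 1 (rule 102): 111001010110
Gen 2 (rule 165): 010001111000
Gen 3 (rule 169): 000101110011
Gen 4 (rule 184): 000011101010
Gen 5 (rule 102): 000100111110
Gen 6 (rule 165): 110100011100
Gen 7 (rule 169): 101001011001
Gen 8 (rule 184): 010100110100
Gen 9 (rule 102): 111101011100
Gen 10 (rule 165): 011011101001
Gen 11 (rule 169): 010111010000
Gen 12 (rule 184): 001110101000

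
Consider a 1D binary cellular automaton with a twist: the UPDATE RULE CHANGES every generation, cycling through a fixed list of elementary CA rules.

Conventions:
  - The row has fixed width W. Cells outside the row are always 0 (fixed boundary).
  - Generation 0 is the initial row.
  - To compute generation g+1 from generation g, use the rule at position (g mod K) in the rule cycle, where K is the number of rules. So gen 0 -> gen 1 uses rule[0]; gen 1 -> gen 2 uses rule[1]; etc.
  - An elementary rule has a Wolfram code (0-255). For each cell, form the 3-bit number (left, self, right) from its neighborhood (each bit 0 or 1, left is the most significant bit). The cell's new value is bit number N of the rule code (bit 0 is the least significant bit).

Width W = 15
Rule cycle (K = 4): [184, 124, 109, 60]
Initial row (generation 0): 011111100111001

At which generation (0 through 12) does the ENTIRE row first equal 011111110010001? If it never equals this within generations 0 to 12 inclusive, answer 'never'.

Gen 0: 011111100111001
Gen 1 (rule 184): 011111010110100
Gen 2 (rule 124): 010001111111110
Gen 3 (rule 109): 010101000000010
Gen 4 (rule 60): 011111100000011
Gen 5 (rule 184): 011111010000010
Gen 6 (rule 124): 010001111000011
Gen 7 (rule 109): 010101001011011
Gen 8 (rule 60): 011111101110110
Gen 9 (rule 184): 011111011101101
Gen 10 (rule 124): 010001110111111
Gen 11 (rule 109): 010101011100001
Gen 12 (rule 60): 011111110010001

Answer: 12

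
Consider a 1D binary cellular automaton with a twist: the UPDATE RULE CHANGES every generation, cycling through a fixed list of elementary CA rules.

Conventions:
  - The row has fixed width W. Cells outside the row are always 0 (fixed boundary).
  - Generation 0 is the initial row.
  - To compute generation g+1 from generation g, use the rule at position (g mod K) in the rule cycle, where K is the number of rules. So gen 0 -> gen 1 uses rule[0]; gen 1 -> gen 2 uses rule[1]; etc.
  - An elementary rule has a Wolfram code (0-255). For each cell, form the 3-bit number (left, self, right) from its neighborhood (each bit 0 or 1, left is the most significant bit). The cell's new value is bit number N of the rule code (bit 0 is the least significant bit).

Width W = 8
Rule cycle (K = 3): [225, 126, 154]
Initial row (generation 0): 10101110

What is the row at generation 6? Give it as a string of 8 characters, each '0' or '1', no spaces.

Gen 0: 10101110
Gen 1 (rule 225): 01010110
Gen 2 (rule 126): 11111111
Gen 3 (rule 154): 11111110
Gen 4 (rule 225): 01111110
Gen 5 (rule 126): 11000011
Gen 6 (rule 154): 10100110

Answer: 10100110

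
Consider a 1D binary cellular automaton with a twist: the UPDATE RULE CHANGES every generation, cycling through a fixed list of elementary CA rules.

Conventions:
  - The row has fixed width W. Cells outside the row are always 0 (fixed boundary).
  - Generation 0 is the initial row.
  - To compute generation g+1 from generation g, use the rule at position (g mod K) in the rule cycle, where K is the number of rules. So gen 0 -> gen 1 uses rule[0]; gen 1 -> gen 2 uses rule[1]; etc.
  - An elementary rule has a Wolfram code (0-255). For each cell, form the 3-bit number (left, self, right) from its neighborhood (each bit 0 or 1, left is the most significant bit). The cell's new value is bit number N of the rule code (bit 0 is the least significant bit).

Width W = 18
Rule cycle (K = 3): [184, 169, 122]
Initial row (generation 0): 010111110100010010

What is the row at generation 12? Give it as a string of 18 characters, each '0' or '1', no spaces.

Answer: 011110101111010101

Derivation:
Gen 0: 010111110100010010
Gen 1 (rule 184): 001111101010001001
Gen 2 (rule 169): 101111010100100000
Gen 3 (rule 122): 011001101011010000
Gen 4 (rule 184): 010101010110101000
Gen 5 (rule 169): 001010101101010011
Gen 6 (rule 122): 010101011110101111
Gen 7 (rule 184): 001010111101011110
Gen 8 (rule 169): 100101111010111100
Gen 9 (rule 122): 011011001101100110
Gen 10 (rule 184): 010110101011010101
Gen 11 (rule 169): 001101010110101010
Gen 12 (rule 122): 011110101111010101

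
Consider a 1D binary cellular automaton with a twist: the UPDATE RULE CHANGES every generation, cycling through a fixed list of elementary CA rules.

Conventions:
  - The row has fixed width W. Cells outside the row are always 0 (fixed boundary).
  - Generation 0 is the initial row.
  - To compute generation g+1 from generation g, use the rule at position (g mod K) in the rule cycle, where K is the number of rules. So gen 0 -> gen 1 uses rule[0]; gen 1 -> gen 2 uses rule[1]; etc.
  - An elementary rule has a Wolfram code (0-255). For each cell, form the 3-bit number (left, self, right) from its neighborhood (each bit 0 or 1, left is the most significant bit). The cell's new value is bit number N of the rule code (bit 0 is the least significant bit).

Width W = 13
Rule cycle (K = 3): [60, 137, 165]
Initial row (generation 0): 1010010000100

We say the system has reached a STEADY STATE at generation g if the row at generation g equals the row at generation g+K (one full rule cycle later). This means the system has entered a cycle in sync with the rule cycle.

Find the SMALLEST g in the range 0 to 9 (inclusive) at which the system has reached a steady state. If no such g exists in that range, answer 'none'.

Answer: none

Derivation:
Gen 0: 1010010000100
Gen 1 (rule 60): 1111011000110
Gen 2 (rule 137): 1110010010100
Gen 3 (rule 165): 0100010011101
Gen 4 (rule 60): 0110011010011
Gen 5 (rule 137): 0100010000010
Gen 6 (rule 165): 0101010111010
Gen 7 (rule 60): 0111111100111
Gen 8 (rule 137): 0111111000110
Gen 9 (rule 165): 0011110010000
Gen 10 (rule 60): 0010001011000
Gen 11 (rule 137): 1000100010011
Gen 12 (rule 165): 1010101010000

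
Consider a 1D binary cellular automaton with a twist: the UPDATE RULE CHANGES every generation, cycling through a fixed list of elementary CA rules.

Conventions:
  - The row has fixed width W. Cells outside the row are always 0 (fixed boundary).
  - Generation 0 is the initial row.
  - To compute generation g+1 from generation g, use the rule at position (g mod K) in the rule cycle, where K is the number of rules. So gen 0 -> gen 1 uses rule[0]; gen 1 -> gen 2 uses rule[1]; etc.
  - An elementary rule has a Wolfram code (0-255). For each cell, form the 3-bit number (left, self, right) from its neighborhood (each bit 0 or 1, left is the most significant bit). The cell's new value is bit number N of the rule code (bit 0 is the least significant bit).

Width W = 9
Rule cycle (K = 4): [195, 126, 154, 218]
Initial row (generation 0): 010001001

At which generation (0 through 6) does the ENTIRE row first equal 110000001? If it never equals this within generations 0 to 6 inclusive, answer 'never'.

Gen 0: 010001001
Gen 1 (rule 195): 100110010
Gen 2 (rule 126): 111111111
Gen 3 (rule 154): 111111110
Gen 4 (rule 218): 111111111
Gen 5 (rule 195): 011111111
Gen 6 (rule 126): 110000001

Answer: 6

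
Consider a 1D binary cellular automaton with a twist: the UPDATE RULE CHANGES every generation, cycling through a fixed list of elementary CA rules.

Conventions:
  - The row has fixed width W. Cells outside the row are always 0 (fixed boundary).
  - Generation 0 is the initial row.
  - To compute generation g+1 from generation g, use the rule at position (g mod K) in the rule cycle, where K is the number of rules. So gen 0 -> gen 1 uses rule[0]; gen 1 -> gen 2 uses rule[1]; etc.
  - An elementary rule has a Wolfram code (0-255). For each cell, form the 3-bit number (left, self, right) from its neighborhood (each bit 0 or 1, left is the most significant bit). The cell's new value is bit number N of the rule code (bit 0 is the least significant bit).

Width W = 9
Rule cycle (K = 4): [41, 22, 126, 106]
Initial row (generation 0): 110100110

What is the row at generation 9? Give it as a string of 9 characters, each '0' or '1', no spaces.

Gen 0: 110100110
Gen 1 (rule 41): 101000100
Gen 2 (rule 22): 101101110
Gen 3 (rule 126): 111111011
Gen 4 (rule 106): 100001111
Gen 5 (rule 41): 001101000
Gen 6 (rule 22): 010001100
Gen 7 (rule 126): 111011110
Gen 8 (rule 106): 101110010
Gen 9 (rule 41): 011000000

Answer: 011000000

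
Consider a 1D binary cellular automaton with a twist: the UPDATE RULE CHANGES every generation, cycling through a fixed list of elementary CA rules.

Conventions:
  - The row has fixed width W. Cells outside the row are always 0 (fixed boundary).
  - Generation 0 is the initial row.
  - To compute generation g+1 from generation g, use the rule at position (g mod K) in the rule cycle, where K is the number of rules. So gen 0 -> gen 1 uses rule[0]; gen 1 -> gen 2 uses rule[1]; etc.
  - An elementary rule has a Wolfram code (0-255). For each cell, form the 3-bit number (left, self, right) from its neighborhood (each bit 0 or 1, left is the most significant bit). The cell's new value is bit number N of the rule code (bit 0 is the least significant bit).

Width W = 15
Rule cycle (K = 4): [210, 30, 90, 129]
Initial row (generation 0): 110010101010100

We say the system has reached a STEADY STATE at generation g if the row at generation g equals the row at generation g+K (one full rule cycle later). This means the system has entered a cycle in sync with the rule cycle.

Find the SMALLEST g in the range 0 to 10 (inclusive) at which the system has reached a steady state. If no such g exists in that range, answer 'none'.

Answer: none

Derivation:
Gen 0: 110010101010100
Gen 1 (rule 210): 011100000000010
Gen 2 (rule 30): 110010000000111
Gen 3 (rule 90): 111101000001101
Gen 4 (rule 129): 011000011100000
Gen 5 (rule 210): 101100101110000
Gen 6 (rule 30): 101011101001000
Gen 7 (rule 90): 000010100110100
Gen 8 (rule 129): 111000000000001
Gen 9 (rule 210): 011100000000010
Gen 10 (rule 30): 110010000000111
Gen 11 (rule 90): 111101000001101
Gen 12 (rule 129): 011000011100000
Gen 13 (rule 210): 101100101110000
Gen 14 (rule 30): 101011101001000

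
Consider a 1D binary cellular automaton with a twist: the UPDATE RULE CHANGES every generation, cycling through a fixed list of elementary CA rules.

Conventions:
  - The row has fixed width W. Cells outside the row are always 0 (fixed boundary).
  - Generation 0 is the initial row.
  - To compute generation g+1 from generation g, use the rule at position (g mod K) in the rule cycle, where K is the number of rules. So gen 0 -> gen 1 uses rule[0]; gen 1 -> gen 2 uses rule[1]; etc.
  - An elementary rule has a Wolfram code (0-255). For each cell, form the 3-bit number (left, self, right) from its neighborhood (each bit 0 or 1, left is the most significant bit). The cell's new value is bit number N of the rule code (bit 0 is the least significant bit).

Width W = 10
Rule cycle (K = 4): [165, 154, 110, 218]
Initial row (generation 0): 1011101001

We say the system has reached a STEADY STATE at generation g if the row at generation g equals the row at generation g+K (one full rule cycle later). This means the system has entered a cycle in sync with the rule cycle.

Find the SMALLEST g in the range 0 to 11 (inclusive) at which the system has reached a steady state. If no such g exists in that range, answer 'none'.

Gen 0: 1011101001
Gen 1 (rule 165): 1101011001
Gen 2 (rule 154): 1000010110
Gen 3 (rule 110): 1000111110
Gen 4 (rule 218): 0101111111
Gen 5 (rule 165): 0110111110
Gen 6 (rule 154): 1100111101
Gen 7 (rule 110): 1101100111
Gen 8 (rule 218): 1101111111
Gen 9 (rule 165): 0010111110
Gen 10 (rule 154): 0100111101
Gen 11 (rule 110): 1101100111
Gen 12 (rule 218): 1101111111
Gen 13 (rule 165): 0010111110
Gen 14 (rule 154): 0100111101
Gen 15 (rule 110): 1101100111

Answer: 7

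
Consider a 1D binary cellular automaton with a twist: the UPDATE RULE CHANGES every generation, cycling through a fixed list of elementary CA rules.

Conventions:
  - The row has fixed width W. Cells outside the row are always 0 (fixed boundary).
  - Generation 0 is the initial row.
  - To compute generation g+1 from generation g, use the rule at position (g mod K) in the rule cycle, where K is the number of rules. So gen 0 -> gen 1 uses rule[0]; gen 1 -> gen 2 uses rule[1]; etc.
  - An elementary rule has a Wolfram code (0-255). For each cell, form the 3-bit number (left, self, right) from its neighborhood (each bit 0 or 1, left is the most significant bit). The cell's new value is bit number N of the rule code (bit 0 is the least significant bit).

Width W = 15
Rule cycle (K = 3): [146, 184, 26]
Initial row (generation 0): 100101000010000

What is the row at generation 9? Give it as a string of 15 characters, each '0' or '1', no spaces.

Answer: 100000001100000

Derivation:
Gen 0: 100101000010000
Gen 1 (rule 146): 011000100101000
Gen 2 (rule 184): 010100010010100
Gen 3 (rule 26): 100010101100010
Gen 4 (rule 146): 010100000010101
Gen 5 (rule 184): 001010000001010
Gen 6 (rule 26): 010001000010001
Gen 7 (rule 146): 101010100101010
Gen 8 (rule 184): 010101010010101
Gen 9 (rule 26): 100000001100000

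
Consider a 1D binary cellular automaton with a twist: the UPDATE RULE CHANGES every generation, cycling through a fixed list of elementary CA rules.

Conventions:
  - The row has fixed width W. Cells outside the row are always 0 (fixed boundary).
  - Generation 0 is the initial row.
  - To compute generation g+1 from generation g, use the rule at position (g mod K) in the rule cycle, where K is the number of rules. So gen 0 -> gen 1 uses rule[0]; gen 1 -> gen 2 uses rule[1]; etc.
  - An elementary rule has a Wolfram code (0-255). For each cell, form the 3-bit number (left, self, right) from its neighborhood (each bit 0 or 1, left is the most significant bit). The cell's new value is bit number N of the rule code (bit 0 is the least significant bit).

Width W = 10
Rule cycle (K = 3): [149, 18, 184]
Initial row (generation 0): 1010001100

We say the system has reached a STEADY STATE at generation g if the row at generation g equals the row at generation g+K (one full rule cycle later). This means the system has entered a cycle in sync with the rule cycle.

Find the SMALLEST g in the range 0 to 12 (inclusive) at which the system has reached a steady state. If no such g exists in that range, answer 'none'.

Answer: 5

Derivation:
Gen 0: 1010001100
Gen 1 (rule 149): 1011100011
Gen 2 (rule 18): 0000010100
Gen 3 (rule 184): 0000001010
Gen 4 (rule 149): 1111101011
Gen 5 (rule 18): 0000000000
Gen 6 (rule 184): 0000000000
Gen 7 (rule 149): 1111111111
Gen 8 (rule 18): 0000000000
Gen 9 (rule 184): 0000000000
Gen 10 (rule 149): 1111111111
Gen 11 (rule 18): 0000000000
Gen 12 (rule 184): 0000000000
Gen 13 (rule 149): 1111111111
Gen 14 (rule 18): 0000000000
Gen 15 (rule 184): 0000000000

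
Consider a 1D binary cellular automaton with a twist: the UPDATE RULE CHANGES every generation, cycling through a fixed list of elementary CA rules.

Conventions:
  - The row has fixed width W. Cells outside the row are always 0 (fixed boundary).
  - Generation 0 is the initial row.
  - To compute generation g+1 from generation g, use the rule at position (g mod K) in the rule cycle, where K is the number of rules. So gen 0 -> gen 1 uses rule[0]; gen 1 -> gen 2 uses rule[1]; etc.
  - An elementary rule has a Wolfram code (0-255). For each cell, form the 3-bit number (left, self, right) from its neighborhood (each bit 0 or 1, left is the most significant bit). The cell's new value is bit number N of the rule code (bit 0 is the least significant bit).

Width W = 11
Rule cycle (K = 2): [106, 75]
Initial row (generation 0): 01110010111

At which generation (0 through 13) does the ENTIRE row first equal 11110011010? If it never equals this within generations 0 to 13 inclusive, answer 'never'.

Answer: 5

Derivation:
Gen 0: 01110010111
Gen 1 (rule 106): 11010101101
Gen 2 (rule 75): 11000001100
Gen 3 (rule 106): 11000011100
Gen 4 (rule 75): 11011110101
Gen 5 (rule 106): 11110011010
Gen 6 (rule 75): 10010111000
Gen 7 (rule 106): 00101101000
Gen 8 (rule 75): 11001100011
Gen 9 (rule 106): 11011100111
Gen 10 (rule 75): 11010101101
Gen 11 (rule 106): 11101011110
Gen 12 (rule 75): 10100010010
Gen 13 (rule 106): 01000100100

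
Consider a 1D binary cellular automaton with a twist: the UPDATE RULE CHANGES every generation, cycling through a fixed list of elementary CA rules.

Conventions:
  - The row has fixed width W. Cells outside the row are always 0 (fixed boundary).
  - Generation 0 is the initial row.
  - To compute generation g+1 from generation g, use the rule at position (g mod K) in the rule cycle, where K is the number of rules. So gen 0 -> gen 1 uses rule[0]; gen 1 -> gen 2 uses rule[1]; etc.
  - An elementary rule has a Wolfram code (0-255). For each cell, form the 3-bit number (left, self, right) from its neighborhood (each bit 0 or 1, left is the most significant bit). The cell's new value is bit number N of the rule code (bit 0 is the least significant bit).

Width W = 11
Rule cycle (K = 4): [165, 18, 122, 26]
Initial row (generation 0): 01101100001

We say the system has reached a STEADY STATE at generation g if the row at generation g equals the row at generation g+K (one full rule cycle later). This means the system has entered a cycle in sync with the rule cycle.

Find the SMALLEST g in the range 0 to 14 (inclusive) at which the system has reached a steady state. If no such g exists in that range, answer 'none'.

Answer: 6

Derivation:
Gen 0: 01101100001
Gen 1 (rule 165): 00010001101
Gen 2 (rule 18): 00101010000
Gen 3 (rule 122): 01010101000
Gen 4 (rule 26): 10000000100
Gen 5 (rule 165): 10111110101
Gen 6 (rule 18): 00000000000
Gen 7 (rule 122): 00000000000
Gen 8 (rule 26): 00000000000
Gen 9 (rule 165): 11111111111
Gen 10 (rule 18): 00000000000
Gen 11 (rule 122): 00000000000
Gen 12 (rule 26): 00000000000
Gen 13 (rule 165): 11111111111
Gen 14 (rule 18): 00000000000
Gen 15 (rule 122): 00000000000
Gen 16 (rule 26): 00000000000
Gen 17 (rule 165): 11111111111
Gen 18 (rule 18): 00000000000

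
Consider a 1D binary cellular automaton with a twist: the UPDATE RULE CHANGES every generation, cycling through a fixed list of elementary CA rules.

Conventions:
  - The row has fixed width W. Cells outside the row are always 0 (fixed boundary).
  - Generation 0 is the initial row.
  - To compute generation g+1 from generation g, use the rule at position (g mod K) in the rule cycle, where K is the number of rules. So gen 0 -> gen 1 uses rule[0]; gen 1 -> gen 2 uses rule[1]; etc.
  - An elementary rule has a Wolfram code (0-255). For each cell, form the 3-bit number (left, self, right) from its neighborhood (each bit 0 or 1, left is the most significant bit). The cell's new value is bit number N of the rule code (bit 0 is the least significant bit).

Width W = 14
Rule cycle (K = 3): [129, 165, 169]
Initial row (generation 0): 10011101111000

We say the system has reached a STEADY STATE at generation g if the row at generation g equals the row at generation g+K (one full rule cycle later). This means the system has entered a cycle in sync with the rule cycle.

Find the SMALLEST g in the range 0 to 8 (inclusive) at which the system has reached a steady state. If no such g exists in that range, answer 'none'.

Gen 0: 10011101111000
Gen 1 (rule 129): 00001000110011
Gen 2 (rule 165): 11101010000000
Gen 3 (rule 169): 11010100111111
Gen 4 (rule 129): 00000000011110
Gen 5 (rule 165): 11111111001100
Gen 6 (rule 169): 11111110001001
Gen 7 (rule 129): 01111100100000
Gen 8 (rule 165): 00111000101111
Gen 9 (rule 169): 10110010011110
Gen 10 (rule 129): 00000000001100
Gen 11 (rule 165): 11111111100001

Answer: none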